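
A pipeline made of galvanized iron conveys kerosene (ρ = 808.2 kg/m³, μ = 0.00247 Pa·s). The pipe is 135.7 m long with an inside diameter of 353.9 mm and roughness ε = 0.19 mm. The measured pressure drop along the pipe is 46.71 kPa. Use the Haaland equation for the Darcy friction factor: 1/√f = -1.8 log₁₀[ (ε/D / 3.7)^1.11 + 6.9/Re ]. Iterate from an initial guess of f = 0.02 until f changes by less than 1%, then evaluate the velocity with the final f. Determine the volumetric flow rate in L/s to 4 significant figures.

Rearranging Darcy-Weisbach: V = √(2·ΔP·D/(f·L·ρ)). With ε/D = 0.00019/0.3539 = 0.000537, iterate starting from f = 0.02:
  f = 0.02 → V = √(2·4.671e+04·0.3539/(0.02·135.7·808.2)) = 3.882 m/s; Re = ρVD/μ = 4.496e+05; f → 0.01789
  f = 0.01789 → V = 4.105 m/s; Re = 4.753e+05; f → 0.01785
Converged (Δf/f < 1%). With the final f = 0.01785: V = √(2·4.671e+04·0.3539/(0.01785·135.7·808.2)) = 4.11 m/s.
Q = V·A = 4.11·(π/4·0.3539²) = 0.4043 m³/s = 404.3 L/s.

Q ≈ 404.3 L/s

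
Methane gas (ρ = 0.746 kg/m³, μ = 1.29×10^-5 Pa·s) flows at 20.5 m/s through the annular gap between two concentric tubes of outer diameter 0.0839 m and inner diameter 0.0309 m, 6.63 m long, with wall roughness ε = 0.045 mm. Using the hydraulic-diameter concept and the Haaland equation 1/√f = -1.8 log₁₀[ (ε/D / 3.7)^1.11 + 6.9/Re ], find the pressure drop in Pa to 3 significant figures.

ΔP ≈ 443 Pa

Hydraulic diameter D_h = 4A/P = D_o - D_i = 0.0839 - 0.0309 = 0.053 m.
Re = ρVD_h/μ = 0.746·20.5·0.053/1.29e-05 = 6.283e+04.
ε/D_h = 4.5e-05/0.053 = 0.000849; Haaland gives 1/√f = -1.8 log₁₀[9.13e-05+0.00011] = 6.654, so f = 0.02259.
ΔP = f(L/D_h)(ρV²/2) = 0.02259·6.63/0.053·156.8 = 442.9 Pa.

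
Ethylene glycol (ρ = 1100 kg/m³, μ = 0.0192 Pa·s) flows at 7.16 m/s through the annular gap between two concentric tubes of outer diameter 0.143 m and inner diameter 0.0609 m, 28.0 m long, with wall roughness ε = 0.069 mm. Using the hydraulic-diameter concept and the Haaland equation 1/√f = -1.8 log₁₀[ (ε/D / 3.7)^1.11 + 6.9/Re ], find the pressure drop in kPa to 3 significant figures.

Hydraulic diameter D_h = 4A/P = D_o - D_i = 0.143 - 0.0609 = 0.0821 m.
Re = ρVD_h/μ = 1100·7.16·0.0821/0.0192 = 3.368e+04.
ε/D_h = 6.9e-05/0.0821 = 0.00084; Haaland gives 1/√f = -1.8 log₁₀[9.03e-05+0.000205] = 6.354, so f = 0.02477.
ΔP = f(L/D_h)(ρV²/2) = 0.02477·28/0.0821·2.82e+04 = 2.382e+05 Pa.
ΔP = 238 kPa.

ΔP ≈ 238 kPa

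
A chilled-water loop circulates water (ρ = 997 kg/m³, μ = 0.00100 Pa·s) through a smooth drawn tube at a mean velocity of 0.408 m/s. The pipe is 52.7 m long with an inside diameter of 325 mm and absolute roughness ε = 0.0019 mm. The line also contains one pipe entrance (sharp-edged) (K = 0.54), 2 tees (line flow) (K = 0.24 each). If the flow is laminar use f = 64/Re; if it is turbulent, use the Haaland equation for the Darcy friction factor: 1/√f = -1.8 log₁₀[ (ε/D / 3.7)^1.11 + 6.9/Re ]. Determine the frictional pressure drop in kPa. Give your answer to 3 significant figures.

ΔP ≈ 0.311 kPa

Reynolds number Re = ρVD/μ = 997 · 0.408 · 0.325 / 0.001 = 1.322e+05.
Re > 4000 → turbulent. Relative roughness ε/D = 1.9e-06/0.325 = 5.85e-06. Haaland: 1/√f = -1.8 log₁₀[(5.85e-06/3.7)^1.11 + 6.9/1.322e+05] = -1.8 log₁₀[3.64e-07 + 5.22e-05] = 7.703, so f = 0.01685.
Total minor-loss coefficient ΣK = 1·0.54 + 2·0.24 = 1.02.
ΔP = [f·L/D + ΣK]·(ρV²/2) = [0.01685·52.7/0.325 + 1.02]·(997·0.408²/2) = [2.733 + 1.02]·82.98 = 311.4 Pa.
ΔP = 311.4 Pa = 0.311 kPa.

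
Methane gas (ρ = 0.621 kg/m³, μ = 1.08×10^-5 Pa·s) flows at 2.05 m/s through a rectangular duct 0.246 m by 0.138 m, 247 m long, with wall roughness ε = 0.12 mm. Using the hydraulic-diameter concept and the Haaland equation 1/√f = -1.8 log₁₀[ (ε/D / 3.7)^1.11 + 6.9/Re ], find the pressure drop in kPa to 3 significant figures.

Hydraulic diameter D_h = 4A/P = 4·(0.246·0.138)/(2·(0.246+0.138)) = 0.1358/0.768 = 0.1768 m.
Re = ρVD_h/μ = 0.621·2.05·0.1768/1.08e-05 = 2.084e+04.
ε/D_h = 0.00012/0.1768 = 0.000679; Haaland gives 1/√f = -1.8 log₁₀[7.12e-05+0.000331] = 6.112, so f = 0.02677.
ΔP = f(L/D_h)(ρV²/2) = 0.02677·247/0.1768·1.305 = 48.8 Pa.
ΔP = 0.0488 kPa.

ΔP ≈ 0.0488 kPa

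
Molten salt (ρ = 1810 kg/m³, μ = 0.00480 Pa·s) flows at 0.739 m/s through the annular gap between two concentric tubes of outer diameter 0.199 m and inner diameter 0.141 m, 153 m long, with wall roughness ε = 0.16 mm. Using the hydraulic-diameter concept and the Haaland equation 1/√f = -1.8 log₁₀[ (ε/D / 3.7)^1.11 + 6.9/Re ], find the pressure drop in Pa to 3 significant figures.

Hydraulic diameter D_h = 4A/P = D_o - D_i = 0.199 - 0.141 = 0.058 m.
Re = ρVD_h/μ = 1810·0.739·0.058/0.0048 = 1.616e+04.
ε/D_h = 0.00016/0.058 = 0.00276; Haaland gives 1/√f = -1.8 log₁₀[0.000338+0.000427] = 5.61, so f = 0.03178.
ΔP = f(L/D_h)(ρV²/2) = 0.03178·153/0.058·494.2 = 4.143e+04 Pa.

ΔP ≈ 41400 Pa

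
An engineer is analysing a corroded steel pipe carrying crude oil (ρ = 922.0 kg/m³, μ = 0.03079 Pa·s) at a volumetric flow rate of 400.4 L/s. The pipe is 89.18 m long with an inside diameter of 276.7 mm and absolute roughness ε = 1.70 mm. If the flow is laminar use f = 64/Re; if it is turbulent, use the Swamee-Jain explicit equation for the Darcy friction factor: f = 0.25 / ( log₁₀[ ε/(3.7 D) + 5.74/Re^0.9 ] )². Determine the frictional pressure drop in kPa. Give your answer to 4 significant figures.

Q = 400.4 L/s = 400.4/1000 = 0.4004 m³/s.
Cross-sectional area A = πD²/4 = π(0.2767)²/4 = 0.06013 m²; mean velocity V = Q/A = 0.4004/0.06013 = 6.659 m/s.
Reynolds number Re = ρVD/μ = 922 · 6.659 · 0.2767 / 0.0308 = 5.517e+04.
Re > 4000 → turbulent. Relative roughness ε/D = 0.0017/0.2767 = 0.00614. Swamee-Jain: f = 0.25/(log₁₀[0.00614/3.7 + 5.74/5.517e+04^0.9])² = 0.25/(log₁₀[0.00166 + 0.00031])² = 0.25/(-2.705)² = 0.03416.
Darcy-Weisbach: ΔP = f(L/D)(ρV²/2) = 0.03416·(89.18/0.2767)·(922·6.659²/2) = 0.03416·322.3·2.044e+04 = 2.25e+05 Pa.
ΔP = 2.25e+05 Pa = 225.0 kPa.

ΔP ≈ 225.0 kPa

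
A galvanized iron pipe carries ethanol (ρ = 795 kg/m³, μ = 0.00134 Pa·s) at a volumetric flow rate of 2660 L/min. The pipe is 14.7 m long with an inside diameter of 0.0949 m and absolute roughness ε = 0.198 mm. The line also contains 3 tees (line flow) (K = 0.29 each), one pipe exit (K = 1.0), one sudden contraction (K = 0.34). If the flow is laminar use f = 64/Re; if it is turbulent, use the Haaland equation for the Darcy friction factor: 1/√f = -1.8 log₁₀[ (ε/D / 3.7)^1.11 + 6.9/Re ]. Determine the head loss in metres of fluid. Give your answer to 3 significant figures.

h_f ≈ 11.9 m

Q = 2660 L/min = 2660/60000 = 0.04433 m³/s.
Cross-sectional area A = πD²/4 = π(0.0949)²/4 = 0.007073 m²; mean velocity V = Q/A = 0.04433/0.007073 = 6.268 m/s.
Reynolds number Re = ρVD/μ = 795 · 6.268 · 0.0949 / 0.00134 = 3.529e+05.
Re > 4000 → turbulent. Relative roughness ε/D = 0.000198/0.0949 = 0.00209. Haaland: 1/√f = -1.8 log₁₀[(0.00209/3.7)^1.11 + 6.9/3.529e+05] = -1.8 log₁₀[0.000248 + 1.96e-05] = 6.432, so f = 0.02417.
Total minor-loss coefficient ΣK = 3·0.29 + 1·1 + 1·0.34 = 2.21.
ΔP = [f·L/D + ΣK]·(ρV²/2) = [0.02417·14.7/0.0949 + 2.21]·(795·6.268²/2) = [3.745 + 2.21]·1.562e+04 = 9.298e+04 Pa.
Head loss h_f = ΔP/(ρg) = 9.298e+04/(795·9.81) = 11.9 m.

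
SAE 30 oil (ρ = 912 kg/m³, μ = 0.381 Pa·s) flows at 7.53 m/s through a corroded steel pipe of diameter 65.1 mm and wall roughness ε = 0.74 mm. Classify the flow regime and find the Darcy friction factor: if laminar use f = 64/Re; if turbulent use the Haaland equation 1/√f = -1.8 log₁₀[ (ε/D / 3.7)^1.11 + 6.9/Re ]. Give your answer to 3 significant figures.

f ≈ 0.0545

Re = ρVD/μ = 912·7.53·0.0651/0.381 = 1173.
Re < 2300 → laminar, so f = 64/Re = 0.05454 (roughness is irrelevant in laminar flow).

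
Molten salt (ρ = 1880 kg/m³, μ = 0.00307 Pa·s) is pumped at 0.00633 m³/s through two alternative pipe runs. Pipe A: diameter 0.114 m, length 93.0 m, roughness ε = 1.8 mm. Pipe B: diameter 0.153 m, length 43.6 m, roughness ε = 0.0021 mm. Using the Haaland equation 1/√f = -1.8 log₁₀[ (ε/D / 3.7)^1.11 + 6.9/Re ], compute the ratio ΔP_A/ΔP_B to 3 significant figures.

ΔP_A/ΔP_B ≈ 18.5

Pipe A: V = Q/A = 0.00633/0.01021 = 0.6202 m/s; Re = 4.329e+04; ε/D = 0.0158; Haaland → f = 0.04559; ΔP_A = f(L/D)(ρV²/2) = 1.345e+04 Pa.
Pipe B: V = Q/A = 0.00633/0.01839 = 0.3443 m/s; Re = 3.226e+04; ε/D = 1.37e-05; Haaland → f = 0.02294; ΔP_B = f(L/D)(ρV²/2) = 728.5 Pa.
ΔP_A/ΔP_B = 1.345e+04/728.5 = 18.5.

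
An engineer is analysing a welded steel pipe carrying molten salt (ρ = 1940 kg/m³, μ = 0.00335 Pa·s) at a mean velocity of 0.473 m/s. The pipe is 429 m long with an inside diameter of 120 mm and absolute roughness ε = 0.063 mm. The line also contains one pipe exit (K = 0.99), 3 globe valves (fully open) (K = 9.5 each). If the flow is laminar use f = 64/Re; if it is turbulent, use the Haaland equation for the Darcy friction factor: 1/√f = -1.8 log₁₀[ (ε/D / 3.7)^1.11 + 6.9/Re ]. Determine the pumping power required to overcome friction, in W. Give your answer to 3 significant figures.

P ≈ 134 W

Reynolds number Re = ρVD/μ = 1940 · 0.473 · 0.12 / 0.00335 = 3.287e+04.
Re > 4000 → turbulent. Relative roughness ε/D = 6.3e-05/0.12 = 0.000525. Haaland: 1/√f = -1.8 log₁₀[(0.000525/3.7)^1.11 + 6.9/3.287e+04] = -1.8 log₁₀[5.35e-05 + 0.00021] = 6.443, so f = 0.02409.
Total minor-loss coefficient ΣK = 1·0.99 + 3·9.5 = 29.5.
ΔP = [f·L/D + ΣK]·(ρV²/2) = [0.02409·429/0.12 + 29.5]·(1940·0.473²/2) = [86.13 + 29.5]·217 = 2.509e+04 Pa.
Q = V·A = 0.473·0.01131 = 0.00535 m³/s.
Pumping power P = QΔP = 0.00535·2.509e+04 = 134.2 W = 134 W.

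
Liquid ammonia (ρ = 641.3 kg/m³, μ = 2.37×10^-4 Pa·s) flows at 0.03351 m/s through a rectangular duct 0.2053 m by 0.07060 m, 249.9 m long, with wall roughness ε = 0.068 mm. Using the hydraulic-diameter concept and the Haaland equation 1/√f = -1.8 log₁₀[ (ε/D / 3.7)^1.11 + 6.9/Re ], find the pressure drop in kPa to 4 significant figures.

Hydraulic diameter D_h = 4A/P = 4·(0.2053·0.0706)/(2·(0.2053+0.0706)) = 0.05798/0.5518 = 0.1051 m.
Re = ρVD_h/μ = 641.3·0.03351·0.1051/0.000237 = 9527.
ε/D_h = 6.8e-05/0.1051 = 0.000647; Haaland gives 1/√f = -1.8 log₁₀[6.75e-05+0.000724] = 5.583, so f = 0.03209.
ΔP = f(L/D_h)(ρV²/2) = 0.03209·249.9/0.1051·0.3601 = 27.48 Pa.
ΔP = 0.02748 kPa.

ΔP ≈ 0.02748 kPa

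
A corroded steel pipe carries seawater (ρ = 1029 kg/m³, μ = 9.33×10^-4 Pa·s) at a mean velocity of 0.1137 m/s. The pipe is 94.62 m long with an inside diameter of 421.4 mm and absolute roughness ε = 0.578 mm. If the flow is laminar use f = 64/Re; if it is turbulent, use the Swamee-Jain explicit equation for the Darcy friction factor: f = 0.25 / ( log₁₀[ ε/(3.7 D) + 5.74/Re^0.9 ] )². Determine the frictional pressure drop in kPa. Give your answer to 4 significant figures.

Reynolds number Re = ρVD/μ = 1029 · 0.1137 · 0.4214 / 0.000933 = 5.284e+04.
Re > 4000 → turbulent. Relative roughness ε/D = 0.000578/0.4214 = 0.00137. Swamee-Jain: f = 0.25/(log₁₀[0.00137/3.7 + 5.74/5.284e+04^0.9])² = 0.25/(log₁₀[0.000371 + 0.000322])² = 0.25/(-3.159)² = 0.02505.
Darcy-Weisbach: ΔP = f(L/D)(ρV²/2) = 0.02505·(94.62/0.4214)·(1029·0.1137²/2) = 0.02505·224.5·6.651 = 37.41 Pa.
ΔP = 37.41 Pa = 0.03741 kPa.

ΔP ≈ 0.03741 kPa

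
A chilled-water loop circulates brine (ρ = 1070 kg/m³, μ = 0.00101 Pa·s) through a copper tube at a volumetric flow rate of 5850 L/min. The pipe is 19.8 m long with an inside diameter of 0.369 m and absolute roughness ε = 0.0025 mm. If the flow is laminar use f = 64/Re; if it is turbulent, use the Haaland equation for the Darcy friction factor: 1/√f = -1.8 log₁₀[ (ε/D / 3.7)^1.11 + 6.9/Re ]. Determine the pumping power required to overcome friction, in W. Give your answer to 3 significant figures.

Q = 5850 L/min = 5850/60000 = 0.0975 m³/s.
Cross-sectional area A = πD²/4 = π(0.369)²/4 = 0.1069 m²; mean velocity V = Q/A = 0.0975/0.1069 = 0.9117 m/s.
Reynolds number Re = ρVD/μ = 1070 · 0.9117 · 0.369 / 0.00101 = 3.564e+05.
Re > 4000 → turbulent. Relative roughness ε/D = 2.5e-06/0.369 = 6.78e-06. Haaland: 1/√f = -1.8 log₁₀[(6.78e-06/3.7)^1.11 + 6.9/3.564e+05] = -1.8 log₁₀[4.28e-07 + 1.94e-05] = 8.466, so f = 0.01395.
Darcy-Weisbach: ΔP = f(L/D)(ρV²/2) = 0.01395·(19.8/0.369)·(1070·0.9117²/2) = 0.01395·53.66·444.7 = 332.9 Pa.
Pumping power P = QΔP = 0.0975·332.9 = 32.46 W = 32.5 W.

P ≈ 32.5 W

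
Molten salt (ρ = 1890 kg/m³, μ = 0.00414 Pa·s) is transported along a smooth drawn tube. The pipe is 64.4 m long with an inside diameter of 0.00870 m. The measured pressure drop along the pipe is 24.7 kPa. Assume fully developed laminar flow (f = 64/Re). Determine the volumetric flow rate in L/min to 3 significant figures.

Q ≈ 0.782 L/min

For laminar flow, f = 64/Re with Re = ρVD/μ, so Darcy-Weisbach reduces to ΔP = 32μLV/D². Solving for V: V = ΔP·D²/(32μL) = 2.47e+04·(0.0087)²/(32·0.00414·64.4) = 0.2191 m/s.
Check: Re = ρVD/μ = 1890·0.2191·0.0087/0.00414 = 870.3 < 2300, so the laminar assumption holds.
Q = V·A = 0.2191·(π/4·0.0087²) = 1.303e-05 m³/s = 0.782 L/min.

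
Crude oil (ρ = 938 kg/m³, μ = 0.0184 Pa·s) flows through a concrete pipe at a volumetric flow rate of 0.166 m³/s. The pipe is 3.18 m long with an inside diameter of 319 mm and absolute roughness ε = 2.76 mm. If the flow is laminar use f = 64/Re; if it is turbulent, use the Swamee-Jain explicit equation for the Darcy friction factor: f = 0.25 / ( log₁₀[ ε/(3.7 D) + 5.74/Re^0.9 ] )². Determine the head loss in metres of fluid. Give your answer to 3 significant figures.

h_f ≈ 0.0843 m

Cross-sectional area A = πD²/4 = π(0.319)²/4 = 0.07992 m²; mean velocity V = Q/A = 0.166/0.07992 = 2.077 m/s.
Reynolds number Re = ρVD/μ = 938 · 2.077 · 0.319 / 0.0184 = 3.378e+04.
Re > 4000 → turbulent. Relative roughness ε/D = 0.00276/0.319 = 0.00865. Swamee-Jain: f = 0.25/(log₁₀[0.00865/3.7 + 5.74/3.378e+04^0.9])² = 0.25/(log₁₀[0.00234 + 0.000482])² = 0.25/(-2.55)² = 0.03846.
Darcy-Weisbach: ΔP = f(L/D)(ρV²/2) = 0.03846·(3.18/0.319)·(938·2.077²/2) = 0.03846·9.969·2023 = 775.6 Pa.
Head loss h_f = ΔP/(ρg) = 775.6/(938·9.81) = 0.0843 m.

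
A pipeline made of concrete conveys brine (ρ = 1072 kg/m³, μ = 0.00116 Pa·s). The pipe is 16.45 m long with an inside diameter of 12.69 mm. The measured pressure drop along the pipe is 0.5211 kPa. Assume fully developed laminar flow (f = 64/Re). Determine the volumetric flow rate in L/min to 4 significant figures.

Q ≈ 1.043 L/min

For laminar flow, f = 64/Re with Re = ρVD/μ, so Darcy-Weisbach reduces to ΔP = 32μLV/D². Solving for V: V = ΔP·D²/(32μL) = 521.1·(0.01269)²/(32·0.00116·16.45) = 0.1374 m/s.
Check: Re = ρVD/μ = 1072·0.1374·0.01269/0.00116 = 1612 < 2300, so the laminar assumption holds.
Q = V·A = 0.1374·(π/4·0.01269²) = 1.738e-05 m³/s = 1.043 L/min.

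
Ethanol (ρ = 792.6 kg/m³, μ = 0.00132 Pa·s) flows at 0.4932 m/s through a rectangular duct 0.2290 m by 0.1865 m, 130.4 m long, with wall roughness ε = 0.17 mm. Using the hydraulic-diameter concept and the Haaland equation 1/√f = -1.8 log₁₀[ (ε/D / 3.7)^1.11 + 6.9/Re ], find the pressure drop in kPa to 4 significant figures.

ΔP ≈ 1.383 kPa

Hydraulic diameter D_h = 4A/P = 4·(0.229·0.1865)/(2·(0.229+0.1865)) = 0.1708/0.831 = 0.2056 m.
Re = ρVD_h/μ = 792.6·0.4932·0.2056/0.00132 = 6.088e+04.
ε/D_h = 0.00017/0.2056 = 0.000827; Haaland gives 1/√f = -1.8 log₁₀[8.87e-05+0.000113] = 6.65, so f = 0.02261.
ΔP = f(L/D_h)(ρV²/2) = 0.02261·130.4/0.2056·96.4 = 1383 Pa.
ΔP = 1.383 kPa.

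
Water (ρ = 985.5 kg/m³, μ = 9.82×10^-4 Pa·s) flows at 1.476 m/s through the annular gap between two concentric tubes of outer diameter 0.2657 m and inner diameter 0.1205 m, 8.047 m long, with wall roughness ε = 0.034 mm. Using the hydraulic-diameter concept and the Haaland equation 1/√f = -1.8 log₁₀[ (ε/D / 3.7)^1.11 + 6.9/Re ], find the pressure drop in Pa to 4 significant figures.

ΔP ≈ 1008 Pa

Hydraulic diameter D_h = 4A/P = D_o - D_i = 0.2657 - 0.1205 = 0.1452 m.
Re = ρVD_h/μ = 985.5·1.476·0.1452/0.000982 = 2.151e+05.
ε/D_h = 3.4e-05/0.1452 = 0.000234; Haaland gives 1/√f = -1.8 log₁₀[2.19e-05+3.21e-05] = 7.683, so f = 0.01694.
ΔP = f(L/D_h)(ρV²/2) = 0.01694·8.047/0.1452·1073 = 1008 Pa.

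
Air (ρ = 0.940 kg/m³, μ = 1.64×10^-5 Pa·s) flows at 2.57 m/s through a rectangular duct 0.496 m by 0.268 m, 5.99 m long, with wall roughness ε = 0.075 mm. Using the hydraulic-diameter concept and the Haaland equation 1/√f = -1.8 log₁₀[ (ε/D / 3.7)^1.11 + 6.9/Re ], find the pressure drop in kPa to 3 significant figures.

Hydraulic diameter D_h = 4A/P = 4·(0.496·0.268)/(2·(0.496+0.268)) = 0.5317/1.528 = 0.348 m.
Re = ρVD_h/μ = 0.94·2.57·0.348/1.64e-05 = 5.126e+04.
ε/D_h = 7.5e-05/0.348 = 0.000216; Haaland gives 1/√f = -1.8 log₁₀[1.99e-05+0.000135] = 6.86, so f = 0.02125.
ΔP = f(L/D_h)(ρV²/2) = 0.02125·5.99/0.348·3.104 = 1.136 Pa.
ΔP = 0.00114 kPa.

ΔP ≈ 0.00114 kPa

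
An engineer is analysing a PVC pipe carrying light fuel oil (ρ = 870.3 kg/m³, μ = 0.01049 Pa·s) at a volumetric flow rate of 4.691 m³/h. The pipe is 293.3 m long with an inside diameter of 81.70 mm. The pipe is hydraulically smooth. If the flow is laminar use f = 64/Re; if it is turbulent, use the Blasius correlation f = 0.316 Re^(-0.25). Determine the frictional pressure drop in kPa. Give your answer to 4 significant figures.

ΔP ≈ 3.666 kPa

Q = 4.691 m³/h = 4.691/3600 = 0.001303 m³/s.
Cross-sectional area A = πD²/4 = π(0.0817)²/4 = 0.005242 m²; mean velocity V = Q/A = 0.001303/0.005242 = 0.2486 m/s.
Reynolds number Re = ρVD/μ = 870.3 · 0.2486 · 0.0817 / 0.0105 = 1685.
Re < 2300 → laminar flow, so f = 64/Re = 64/1685 = 0.03799 (the turbulent correlation is not needed).
Darcy-Weisbach: ΔP = f(L/D)(ρV²/2) = 0.03799·(293.3/0.0817)·(870.3·0.2486²/2) = 0.03799·3590·26.88 = 3666 Pa.
ΔP = 3666 Pa = 3.666 kPa.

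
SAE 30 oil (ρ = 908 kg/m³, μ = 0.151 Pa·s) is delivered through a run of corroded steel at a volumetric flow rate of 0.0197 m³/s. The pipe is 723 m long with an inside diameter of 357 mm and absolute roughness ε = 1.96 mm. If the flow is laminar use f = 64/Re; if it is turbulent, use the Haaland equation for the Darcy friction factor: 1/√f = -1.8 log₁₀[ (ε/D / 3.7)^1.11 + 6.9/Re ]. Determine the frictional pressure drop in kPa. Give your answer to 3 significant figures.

ΔP ≈ 5.39 kPa

Cross-sectional area A = πD²/4 = π(0.357)²/4 = 0.1001 m²; mean velocity V = Q/A = 0.0197/0.1001 = 0.1968 m/s.
Reynolds number Re = ρVD/μ = 908 · 0.1968 · 0.357 / 0.151 = 422.5.
Re < 2300 → laminar flow, so f = 64/Re = 64/422.5 = 0.1515 (the turbulent correlation is not needed).
Darcy-Weisbach: ΔP = f(L/D)(ρV²/2) = 0.1515·(723/0.357)·(908·0.1968²/2) = 0.1515·2025·17.58 = 5395 Pa.
ΔP = 5395 Pa = 5.39 kPa.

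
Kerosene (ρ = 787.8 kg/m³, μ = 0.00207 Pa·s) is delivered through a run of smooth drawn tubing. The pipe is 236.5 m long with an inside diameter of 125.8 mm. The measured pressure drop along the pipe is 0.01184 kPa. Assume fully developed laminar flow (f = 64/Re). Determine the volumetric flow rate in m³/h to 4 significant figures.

Q ≈ 0.5352 m³/h

For laminar flow, f = 64/Re with Re = ρVD/μ, so Darcy-Weisbach reduces to ΔP = 32μLV/D². Solving for V: V = ΔP·D²/(32μL) = 11.84·(0.1258)²/(32·0.00207·236.5) = 0.01196 m/s.
Check: Re = ρVD/μ = 787.8·0.01196·0.1258/0.00207 = 572.6 < 2300, so the laminar assumption holds.
Q = V·A = 0.01196·(π/4·0.1258²) = 0.0001487 m³/s = 0.5352 m³/h.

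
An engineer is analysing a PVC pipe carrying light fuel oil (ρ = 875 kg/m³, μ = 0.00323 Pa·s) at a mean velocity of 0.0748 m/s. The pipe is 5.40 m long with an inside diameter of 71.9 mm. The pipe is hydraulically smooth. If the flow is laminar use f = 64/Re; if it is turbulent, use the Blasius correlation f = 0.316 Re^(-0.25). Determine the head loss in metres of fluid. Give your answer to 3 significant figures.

Reynolds number Re = ρVD/μ = 875 · 0.0748 · 0.0719 / 0.00323 = 1457.
Re < 2300 → laminar flow, so f = 64/Re = 64/1457 = 0.04393 (the turbulent correlation is not needed).
Darcy-Weisbach: ΔP = f(L/D)(ρV²/2) = 0.04393·(5.4/0.0719)·(875·0.0748²/2) = 0.04393·75.1·2.448 = 8.076 Pa.
Head loss h_f = ΔP/(ρg) = 8.076/(875·9.81) = 9.41×10^-4 m.

h_f ≈ 9.41×10^-4 m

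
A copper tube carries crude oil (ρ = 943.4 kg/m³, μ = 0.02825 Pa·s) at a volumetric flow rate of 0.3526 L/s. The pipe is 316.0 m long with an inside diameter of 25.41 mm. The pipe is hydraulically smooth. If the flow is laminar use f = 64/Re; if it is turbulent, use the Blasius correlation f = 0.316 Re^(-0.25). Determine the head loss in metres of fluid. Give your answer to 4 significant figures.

Q = 0.3526 L/s = 0.3526/1000 = 0.0003526 m³/s.
Cross-sectional area A = πD²/4 = π(0.02541)²/4 = 0.0005071 m²; mean velocity V = Q/A = 0.0003526/0.0005071 = 0.6953 m/s.
Reynolds number Re = ρVD/μ = 943.4 · 0.6953 · 0.02541 / 0.0283 = 590.
Re < 2300 → laminar flow, so f = 64/Re = 64/590 = 0.1085 (the turbulent correlation is not needed).
Darcy-Weisbach: ΔP = f(L/D)(ρV²/2) = 0.1085·(316/0.02541)·(943.4·0.6953²/2) = 0.1085·1.244e+04·228.1 = 3.076e+05 Pa.
Head loss h_f = ΔP/(ρg) = 3.076e+05/(943.4·9.81) = 33.24 m.

h_f ≈ 33.24 m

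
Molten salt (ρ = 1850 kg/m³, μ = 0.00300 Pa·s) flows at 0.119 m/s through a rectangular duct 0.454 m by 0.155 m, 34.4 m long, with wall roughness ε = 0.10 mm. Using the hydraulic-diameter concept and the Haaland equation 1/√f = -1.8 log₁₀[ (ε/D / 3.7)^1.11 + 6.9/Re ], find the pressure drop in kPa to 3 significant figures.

Hydraulic diameter D_h = 4A/P = 4·(0.454·0.155)/(2·(0.454+0.155)) = 0.2815/1.218 = 0.2311 m.
Re = ρVD_h/μ = 1850·0.119·0.2311/0.003 = 1.696e+04.
ε/D_h = 0.0001/0.2311 = 0.000433; Haaland gives 1/√f = -1.8 log₁₀[4.32e-05+0.000407] = 6.024, so f = 0.02756.
ΔP = f(L/D_h)(ρV²/2) = 0.02756·34.4/0.2311·13.1 = 53.73 Pa.
ΔP = 0.0537 kPa.

ΔP ≈ 0.0537 kPa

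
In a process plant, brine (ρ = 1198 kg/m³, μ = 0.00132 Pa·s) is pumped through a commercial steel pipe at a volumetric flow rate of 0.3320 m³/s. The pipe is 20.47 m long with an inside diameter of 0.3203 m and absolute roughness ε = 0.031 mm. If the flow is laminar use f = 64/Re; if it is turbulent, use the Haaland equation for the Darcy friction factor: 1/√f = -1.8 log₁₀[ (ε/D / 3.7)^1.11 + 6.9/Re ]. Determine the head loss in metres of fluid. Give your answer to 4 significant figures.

Cross-sectional area A = πD²/4 = π(0.3203)²/4 = 0.08058 m²; mean velocity V = Q/A = 0.332/0.08058 = 4.12 m/s.
Reynolds number Re = ρVD/μ = 1198 · 4.12 · 0.3203 / 0.00132 = 1.198e+06.
Re > 4000 → turbulent. Relative roughness ε/D = 3.1e-05/0.3203 = 9.68e-05. Haaland: 1/√f = -1.8 log₁₀[(9.68e-05/3.7)^1.11 + 6.9/1.198e+06] = -1.8 log₁₀[8.19e-06 + 5.76e-06] = 8.739, so f = 0.01309.
Darcy-Weisbach: ΔP = f(L/D)(ρV²/2) = 0.01309·(20.47/0.3203)·(1198·4.12²/2) = 0.01309·63.91·1.017e+04 = 8509 Pa.
Head loss h_f = ΔP/(ρg) = 8509/(1198·9.81) = 0.7240 m.

h_f ≈ 0.7240 m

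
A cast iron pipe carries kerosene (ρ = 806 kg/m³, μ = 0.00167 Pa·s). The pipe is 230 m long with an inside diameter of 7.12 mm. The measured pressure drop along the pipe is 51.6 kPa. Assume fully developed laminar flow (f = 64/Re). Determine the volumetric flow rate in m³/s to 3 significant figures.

Q ≈ 8.47×10^-6 m³/s

For laminar flow, f = 64/Re with Re = ρVD/μ, so Darcy-Weisbach reduces to ΔP = 32μLV/D². Solving for V: V = ΔP·D²/(32μL) = 5.16e+04·(0.00712)²/(32·0.00167·230) = 0.2128 m/s.
Check: Re = ρVD/μ = 806·0.2128·0.00712/0.00167 = 731.3 < 2300, so the laminar assumption holds.
Q = V·A = 0.2128·(π/4·0.00712²) = 8.474e-06 m³/s = 8.47×10^-6 m³/s.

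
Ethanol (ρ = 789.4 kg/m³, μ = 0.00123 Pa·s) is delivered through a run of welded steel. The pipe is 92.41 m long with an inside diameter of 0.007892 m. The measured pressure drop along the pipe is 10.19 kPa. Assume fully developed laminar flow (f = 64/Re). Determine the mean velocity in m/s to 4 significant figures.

For laminar flow, f = 64/Re with Re = ρVD/μ, so Darcy-Weisbach reduces to ΔP = 32μLV/D². Solving for V: V = ΔP·D²/(32μL) = 1.019e+04·(0.007892)²/(32·0.00123·92.41) = 0.1745 m/s.
Check: Re = ρVD/μ = 789.4·0.1745·0.007892/0.00123 = 883.8 < 2300, so the laminar assumption holds.

V ≈ 0.1745 m/s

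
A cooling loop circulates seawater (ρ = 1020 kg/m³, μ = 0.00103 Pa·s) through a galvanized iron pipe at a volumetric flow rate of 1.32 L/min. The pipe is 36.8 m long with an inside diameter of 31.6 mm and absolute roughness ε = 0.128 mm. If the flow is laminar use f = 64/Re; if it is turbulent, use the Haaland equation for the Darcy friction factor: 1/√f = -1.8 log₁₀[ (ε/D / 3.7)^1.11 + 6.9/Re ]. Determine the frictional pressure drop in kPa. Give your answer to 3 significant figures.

Q = 1.32 L/min = 1.32/60000 = 2.2e-05 m³/s.
Cross-sectional area A = πD²/4 = π(0.0316)²/4 = 0.0007843 m²; mean velocity V = Q/A = 2.2e-05/0.0007843 = 0.02805 m/s.
Reynolds number Re = ρVD/μ = 1020 · 0.02805 · 0.0316 / 0.00103 = 877.8.
Re < 2300 → laminar flow, so f = 64/Re = 64/877.8 = 0.07291 (the turbulent correlation is not needed).
Darcy-Weisbach: ΔP = f(L/D)(ρV²/2) = 0.07291·(36.8/0.0316)·(1020·0.02805²/2) = 0.07291·1165·0.4013 = 34.07 Pa.
ΔP = 34.07 Pa = 0.0341 kPa.

ΔP ≈ 0.0341 kPa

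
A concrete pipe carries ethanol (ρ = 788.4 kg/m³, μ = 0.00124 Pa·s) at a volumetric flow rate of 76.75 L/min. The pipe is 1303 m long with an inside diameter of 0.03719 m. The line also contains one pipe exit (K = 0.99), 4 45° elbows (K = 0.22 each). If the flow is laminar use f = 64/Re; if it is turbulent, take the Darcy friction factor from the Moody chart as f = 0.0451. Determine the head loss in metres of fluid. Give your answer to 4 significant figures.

h_f ≈ 111.8 m

Q = 76.75 L/min = 76.75/60000 = 0.001279 m³/s.
Cross-sectional area A = πD²/4 = π(0.03719)²/4 = 0.001086 m²; mean velocity V = Q/A = 0.001279/0.001086 = 1.178 m/s.
Reynolds number Re = ρVD/μ = 788.4 · 1.178 · 0.03719 / 0.00124 = 2.784e+04.
Re > 4000 → turbulent; use the Moody-chart value f = 0.0451.
Total minor-loss coefficient ΣK = 1·0.99 + 4·0.22 = 1.87.
ΔP = [f·L/D + ΣK]·(ρV²/2) = [0.0451·1303/0.03719 + 1.87]·(788.4·1.178²/2) = [1580 + 1.87]·546.6 = 8.648e+05 Pa.
Head loss h_f = ΔP/(ρg) = 8.648e+05/(788.4·9.81) = 111.8 m.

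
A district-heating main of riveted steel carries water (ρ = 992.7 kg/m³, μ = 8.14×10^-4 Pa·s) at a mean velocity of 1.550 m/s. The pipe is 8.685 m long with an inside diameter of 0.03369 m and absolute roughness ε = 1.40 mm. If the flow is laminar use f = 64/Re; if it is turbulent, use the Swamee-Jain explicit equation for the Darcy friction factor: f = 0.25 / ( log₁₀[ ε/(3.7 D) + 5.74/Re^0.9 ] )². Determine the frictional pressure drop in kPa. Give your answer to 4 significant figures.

Reynolds number Re = ρVD/μ = 992.7 · 1.55 · 0.03369 / 0.000814 = 6.368e+04.
Re > 4000 → turbulent. Relative roughness ε/D = 0.0014/0.03369 = 0.0416. Swamee-Jain: f = 0.25/(log₁₀[0.0416/3.7 + 5.74/6.368e+04^0.9])² = 0.25/(log₁₀[0.0112 + 0.000272])² = 0.25/(-1.939)² = 0.06648.
Darcy-Weisbach: ΔP = f(L/D)(ρV²/2) = 0.06648·(8.685/0.03369)·(992.7·1.55²/2) = 0.06648·257.8·1192 = 2.044e+04 Pa.
ΔP = 2.044e+04 Pa = 20.44 kPa.

ΔP ≈ 20.44 kPa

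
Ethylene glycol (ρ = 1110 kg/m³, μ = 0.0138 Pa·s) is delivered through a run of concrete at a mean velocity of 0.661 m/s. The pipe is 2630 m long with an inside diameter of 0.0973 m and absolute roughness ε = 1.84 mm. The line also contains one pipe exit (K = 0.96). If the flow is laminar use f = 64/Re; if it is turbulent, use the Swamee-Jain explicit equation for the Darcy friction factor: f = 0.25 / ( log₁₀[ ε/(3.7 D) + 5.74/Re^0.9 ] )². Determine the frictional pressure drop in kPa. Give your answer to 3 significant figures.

Reynolds number Re = ρVD/μ = 1110 · 0.661 · 0.0973 / 0.0138 = 5173.
Re > 4000 → turbulent. Relative roughness ε/D = 0.00184/0.0973 = 0.0189. Swamee-Jain: f = 0.25/(log₁₀[0.0189/3.7 + 5.74/5173^0.9])² = 0.25/(log₁₀[0.00511 + 0.00261])² = 0.25/(-2.112)² = 0.05603.
Total minor-loss coefficient ΣK = 1·0.96 = 0.96.
ΔP = [f·L/D + ΣK]·(ρV²/2) = [0.05603·2630/0.0973 + 0.96]·(1110·0.661²/2) = [1514 + 0.96]·242.5 = 3.675e+05 Pa.
ΔP = 3.675e+05 Pa = 367 kPa.

ΔP ≈ 367 kPa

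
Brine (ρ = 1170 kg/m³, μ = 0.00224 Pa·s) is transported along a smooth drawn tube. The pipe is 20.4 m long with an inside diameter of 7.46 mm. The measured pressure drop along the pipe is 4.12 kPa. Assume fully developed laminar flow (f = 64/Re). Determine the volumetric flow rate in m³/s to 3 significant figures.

For laminar flow, f = 64/Re with Re = ρVD/μ, so Darcy-Weisbach reduces to ΔP = 32μLV/D². Solving for V: V = ΔP·D²/(32μL) = 4120·(0.00746)²/(32·0.00224·20.4) = 0.1568 m/s.
Check: Re = ρVD/μ = 1170·0.1568·0.00746/0.00224 = 611 < 2300, so the laminar assumption holds.
Q = V·A = 0.1568·(π/4·0.00746²) = 6.854e-06 m³/s = 6.85×10^-6 m³/s.

Q ≈ 6.85×10^-6 m³/s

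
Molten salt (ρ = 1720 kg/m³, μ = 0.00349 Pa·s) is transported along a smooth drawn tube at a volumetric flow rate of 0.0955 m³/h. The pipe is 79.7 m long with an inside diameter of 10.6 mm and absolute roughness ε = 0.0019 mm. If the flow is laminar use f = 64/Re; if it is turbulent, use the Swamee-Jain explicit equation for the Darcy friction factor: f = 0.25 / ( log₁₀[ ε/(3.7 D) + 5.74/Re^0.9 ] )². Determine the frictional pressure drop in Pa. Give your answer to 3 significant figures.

ΔP ≈ 23800 Pa

Q = 0.0955 m³/h = 0.0955/3600 = 2.653e-05 m³/s.
Cross-sectional area A = πD²/4 = π(0.0106)²/4 = 8.825e-05 m²; mean velocity V = Q/A = 2.653e-05/8.825e-05 = 0.3006 m/s.
Reynolds number Re = ρVD/μ = 1720 · 0.3006 · 0.0106 / 0.00349 = 1570.
Re < 2300 → laminar flow, so f = 64/Re = 64/1570 = 0.04075 (the turbulent correlation is not needed).
Darcy-Weisbach: ΔP = f(L/D)(ρV²/2) = 0.04075·(79.7/0.0106)·(1720·0.3006²/2) = 0.04075·7519·77.71 = 2.381e+04 Pa.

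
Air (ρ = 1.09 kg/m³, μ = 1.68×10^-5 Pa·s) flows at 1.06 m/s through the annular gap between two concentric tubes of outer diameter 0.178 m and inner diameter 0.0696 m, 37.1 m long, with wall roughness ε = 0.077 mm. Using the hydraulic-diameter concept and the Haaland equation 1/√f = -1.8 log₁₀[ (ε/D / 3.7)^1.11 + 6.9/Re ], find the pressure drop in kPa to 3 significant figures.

ΔP ≈ 0.00719 kPa

Hydraulic diameter D_h = 4A/P = D_o - D_i = 0.178 - 0.0696 = 0.1084 m.
Re = ρVD_h/μ = 1.09·1.06·0.1084/1.68e-05 = 7455.
ε/D_h = 7.7e-05/0.1084 = 0.00071; Haaland gives 1/√f = -1.8 log₁₀[7.49e-05+0.000926] = 5.4, so f = 0.0343.
ΔP = f(L/D_h)(ρV²/2) = 0.0343·37.1/0.1084·0.6124 = 7.188 Pa.
ΔP = 0.00719 kPa.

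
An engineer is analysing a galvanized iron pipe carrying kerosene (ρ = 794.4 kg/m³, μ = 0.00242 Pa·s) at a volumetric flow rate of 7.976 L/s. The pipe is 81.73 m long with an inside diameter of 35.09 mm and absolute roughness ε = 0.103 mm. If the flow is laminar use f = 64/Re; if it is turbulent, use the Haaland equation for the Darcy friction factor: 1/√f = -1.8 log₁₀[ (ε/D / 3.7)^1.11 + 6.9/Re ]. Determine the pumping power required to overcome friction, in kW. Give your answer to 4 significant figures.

Q = 7.976 L/s = 7.976/1000 = 0.007976 m³/s.
Cross-sectional area A = πD²/4 = π(0.03509)²/4 = 0.0009671 m²; mean velocity V = Q/A = 0.007976/0.0009671 = 8.248 m/s.
Reynolds number Re = ρVD/μ = 794.4 · 8.248 · 0.03509 / 0.00242 = 9.5e+04.
Re > 4000 → turbulent. Relative roughness ε/D = 0.000103/0.03509 = 0.00294. Haaland: 1/√f = -1.8 log₁₀[(0.00294/3.7)^1.11 + 6.9/9.5e+04] = -1.8 log₁₀[0.000362 + 7.26e-05] = 6.052, so f = 0.0273.
Darcy-Weisbach: ΔP = f(L/D)(ρV²/2) = 0.0273·(81.73/0.03509)·(794.4·8.248²/2) = 0.0273·2329·2.702e+04 = 1.718e+06 Pa.
Pumping power P = QΔP = 0.007976·1.718e+06 = 13705 W = 13.70 kW.

P ≈ 13.70 kW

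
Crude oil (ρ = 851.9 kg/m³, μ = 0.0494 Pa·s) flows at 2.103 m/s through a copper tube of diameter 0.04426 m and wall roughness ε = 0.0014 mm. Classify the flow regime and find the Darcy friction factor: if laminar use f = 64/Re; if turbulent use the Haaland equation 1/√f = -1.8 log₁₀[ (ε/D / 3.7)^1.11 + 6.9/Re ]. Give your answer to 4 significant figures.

Re = ρVD/μ = 851.9·2.103·0.04426/0.0494 = 1605.
Re < 2300 → laminar, so f = 64/Re = 0.03987 (roughness is irrelevant in laminar flow).

f ≈ 0.03987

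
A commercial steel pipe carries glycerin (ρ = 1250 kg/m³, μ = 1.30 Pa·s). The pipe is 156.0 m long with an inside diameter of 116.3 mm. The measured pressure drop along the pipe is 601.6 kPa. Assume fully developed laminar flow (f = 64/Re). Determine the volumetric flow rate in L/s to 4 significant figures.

Q ≈ 13.32 L/s

For laminar flow, f = 64/Re with Re = ρVD/μ, so Darcy-Weisbach reduces to ΔP = 32μLV/D². Solving for V: V = ΔP·D²/(32μL) = 6.016e+05·(0.1163)²/(32·1.3·156) = 1.254 m/s.
Check: Re = ρVD/μ = 1250·1.254·0.1163/1.3 = 140.2 < 2300, so the laminar assumption holds.
Q = V·A = 1.254·(π/4·0.1163²) = 0.01332 m³/s = 13.32 L/s.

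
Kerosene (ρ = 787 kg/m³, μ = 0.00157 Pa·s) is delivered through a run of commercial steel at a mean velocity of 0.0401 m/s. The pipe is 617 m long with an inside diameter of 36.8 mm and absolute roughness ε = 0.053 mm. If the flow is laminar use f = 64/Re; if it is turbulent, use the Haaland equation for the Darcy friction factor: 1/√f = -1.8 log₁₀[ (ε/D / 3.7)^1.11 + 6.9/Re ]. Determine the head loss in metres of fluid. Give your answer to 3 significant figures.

h_f ≈ 0.119 m

Reynolds number Re = ρVD/μ = 787 · 0.0401 · 0.0368 / 0.00157 = 739.7.
Re < 2300 → laminar flow, so f = 64/Re = 64/739.7 = 0.08652 (the turbulent correlation is not needed).
Darcy-Weisbach: ΔP = f(L/D)(ρV²/2) = 0.08652·(617/0.0368)·(787·0.0401²/2) = 0.08652·1.677e+04·0.6328 = 917.9 Pa.
Head loss h_f = ΔP/(ρg) = 917.9/(787·9.81) = 0.119 m.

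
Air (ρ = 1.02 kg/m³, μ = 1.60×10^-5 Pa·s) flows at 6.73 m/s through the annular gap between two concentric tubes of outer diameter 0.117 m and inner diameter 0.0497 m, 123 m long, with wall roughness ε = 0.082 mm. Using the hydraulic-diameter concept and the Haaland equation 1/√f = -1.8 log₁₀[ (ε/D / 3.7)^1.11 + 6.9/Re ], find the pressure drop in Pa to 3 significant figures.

ΔP ≈ 1110 Pa

Hydraulic diameter D_h = 4A/P = D_o - D_i = 0.117 - 0.0497 = 0.0673 m.
Re = ρVD_h/μ = 1.02·6.73·0.0673/1.6e-05 = 2.887e+04.
ε/D_h = 8.2e-05/0.0673 = 0.00122; Haaland gives 1/√f = -1.8 log₁₀[0.000136+0.000239] = 6.166, so f = 0.0263.
ΔP = f(L/D_h)(ρV²/2) = 0.0263·123/0.0673·23.1 = 1110 Pa.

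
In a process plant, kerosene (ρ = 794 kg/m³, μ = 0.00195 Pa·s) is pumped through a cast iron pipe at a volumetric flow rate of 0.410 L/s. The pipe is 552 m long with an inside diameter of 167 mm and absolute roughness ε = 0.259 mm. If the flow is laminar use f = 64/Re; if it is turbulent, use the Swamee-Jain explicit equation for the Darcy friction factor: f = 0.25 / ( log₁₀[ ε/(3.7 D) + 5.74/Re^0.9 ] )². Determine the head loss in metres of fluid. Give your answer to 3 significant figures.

Q = 0.410 L/s = 0.410/1000 = 0.00041 m³/s.
Cross-sectional area A = πD²/4 = π(0.167)²/4 = 0.0219 m²; mean velocity V = Q/A = 0.00041/0.0219 = 0.01872 m/s.
Reynolds number Re = ρVD/μ = 794 · 0.01872 · 0.167 / 0.00195 = 1273.
Re < 2300 → laminar flow, so f = 64/Re = 64/1273 = 0.05028 (the turbulent correlation is not needed).
Darcy-Weisbach: ΔP = f(L/D)(ρV²/2) = 0.05028·(552/0.167)·(794·0.01872²/2) = 0.05028·3305·0.1391 = 23.12 Pa.
Head loss h_f = ΔP/(ρg) = 23.12/(794·9.81) = 0.00297 m.

h_f ≈ 0.00297 m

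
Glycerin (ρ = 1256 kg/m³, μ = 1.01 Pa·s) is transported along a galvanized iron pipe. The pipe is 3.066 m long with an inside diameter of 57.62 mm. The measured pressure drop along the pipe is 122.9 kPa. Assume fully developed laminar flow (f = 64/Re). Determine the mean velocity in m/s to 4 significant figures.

For laminar flow, f = 64/Re with Re = ρVD/μ, so Darcy-Weisbach reduces to ΔP = 32μLV/D². Solving for V: V = ΔP·D²/(32μL) = 1.229e+05·(0.05762)²/(32·1.01·3.066) = 4.118 m/s.
Check: Re = ρVD/μ = 1256·4.118·0.05762/1.01 = 295.1 < 2300, so the laminar assumption holds.

V ≈ 4.118 m/s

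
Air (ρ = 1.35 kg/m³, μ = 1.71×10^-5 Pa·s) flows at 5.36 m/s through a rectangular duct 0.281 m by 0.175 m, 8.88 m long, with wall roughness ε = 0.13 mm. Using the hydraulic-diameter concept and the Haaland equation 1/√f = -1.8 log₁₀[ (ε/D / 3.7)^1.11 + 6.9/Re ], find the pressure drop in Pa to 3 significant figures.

Hydraulic diameter D_h = 4A/P = 4·(0.281·0.175)/(2·(0.281+0.175)) = 0.1967/0.912 = 0.2157 m.
Re = ρVD_h/μ = 1.35·5.36·0.2157/1.71e-05 = 9.127e+04.
ε/D_h = 0.00013/0.2157 = 0.000603; Haaland gives 1/√f = -1.8 log₁₀[6.24e-05+7.56e-05] = 6.948, so f = 0.02071.
ΔP = f(L/D_h)(ρV²/2) = 0.02071·8.88/0.2157·19.39 = 16.54 Pa.

ΔP ≈ 16.5 Pa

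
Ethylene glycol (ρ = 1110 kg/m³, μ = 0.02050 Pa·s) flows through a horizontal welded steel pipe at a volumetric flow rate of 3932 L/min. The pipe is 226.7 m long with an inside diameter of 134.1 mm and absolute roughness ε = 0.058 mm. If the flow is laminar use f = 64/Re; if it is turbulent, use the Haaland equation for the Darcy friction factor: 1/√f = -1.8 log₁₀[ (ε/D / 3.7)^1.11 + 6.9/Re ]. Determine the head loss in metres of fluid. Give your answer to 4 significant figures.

h_f ≈ 44.04 m

Q = 3932 L/min = 3932/60000 = 0.06553 m³/s.
Cross-sectional area A = πD²/4 = π(0.1341)²/4 = 0.01412 m²; mean velocity V = Q/A = 0.06553/0.01412 = 4.64 m/s.
Reynolds number Re = ρVD/μ = 1110 · 4.64 · 0.1341 / 0.0205 = 3.369e+04.
Re > 4000 → turbulent. Relative roughness ε/D = 5.8e-05/0.1341 = 0.000433. Haaland: 1/√f = -1.8 log₁₀[(0.000433/3.7)^1.11 + 6.9/3.369e+04] = -1.8 log₁₀[4.32e-05 + 0.000205] = 6.49, so f = 0.02374.
Darcy-Weisbach: ΔP = f(L/D)(ρV²/2) = 0.02374·(226.7/0.1341)·(1110·4.64²/2) = 0.02374·1691·1.195e+04 = 4.796e+05 Pa.
Head loss h_f = ΔP/(ρg) = 4.796e+05/(1110·9.81) = 44.04 m.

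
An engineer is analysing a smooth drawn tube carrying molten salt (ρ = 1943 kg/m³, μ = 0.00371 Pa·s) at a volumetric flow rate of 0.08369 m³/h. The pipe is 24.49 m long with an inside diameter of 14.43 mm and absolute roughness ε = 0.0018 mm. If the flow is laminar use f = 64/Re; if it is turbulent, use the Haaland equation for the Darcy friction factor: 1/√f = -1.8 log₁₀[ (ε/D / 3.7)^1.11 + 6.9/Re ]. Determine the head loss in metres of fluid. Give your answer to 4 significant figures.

Q = 0.08369 m³/h = 0.08369/3600 = 2.325e-05 m³/s.
Cross-sectional area A = πD²/4 = π(0.01443)²/4 = 0.0001635 m²; mean velocity V = Q/A = 2.325e-05/0.0001635 = 0.1422 m/s.
Reynolds number Re = ρVD/μ = 1943 · 0.1422 · 0.01443 / 0.00371 = 1074.
Re < 2300 → laminar flow, so f = 64/Re = 64/1074 = 0.05958 (the turbulent correlation is not needed).
Darcy-Weisbach: ΔP = f(L/D)(ρV²/2) = 0.05958·(24.49/0.01443)·(1943·0.1422²/2) = 0.05958·1697·19.63 = 1985 Pa.
Head loss h_f = ΔP/(ρg) = 1985/(1943·9.81) = 0.1041 m.

h_f ≈ 0.1041 m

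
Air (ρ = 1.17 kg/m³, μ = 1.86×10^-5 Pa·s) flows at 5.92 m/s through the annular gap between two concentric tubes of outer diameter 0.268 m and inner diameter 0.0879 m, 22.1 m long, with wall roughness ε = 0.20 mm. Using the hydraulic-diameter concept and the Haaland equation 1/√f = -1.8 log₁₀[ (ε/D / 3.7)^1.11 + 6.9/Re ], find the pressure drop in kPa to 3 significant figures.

Hydraulic diameter D_h = 4A/P = D_o - D_i = 0.268 - 0.0879 = 0.1801 m.
Re = ρVD_h/μ = 1.17·5.92·0.1801/1.86e-05 = 6.707e+04.
ε/D_h = 0.0002/0.1801 = 0.00111; Haaland gives 1/√f = -1.8 log₁₀[0.000123+0.000103] = 6.563, so f = 0.02322.
ΔP = f(L/D_h)(ρV²/2) = 0.02322·22.1/0.1801·20.5 = 58.41 Pa.
ΔP = 0.0584 kPa.

ΔP ≈ 0.0584 kPa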